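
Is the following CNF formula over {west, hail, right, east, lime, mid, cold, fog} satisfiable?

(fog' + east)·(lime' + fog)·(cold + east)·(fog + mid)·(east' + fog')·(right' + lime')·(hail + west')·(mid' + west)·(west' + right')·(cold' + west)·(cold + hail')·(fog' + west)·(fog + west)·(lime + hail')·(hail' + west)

Branch on fog: set fog = 0.
From the singleton clause (lime'), lime = 0.
From the singleton clause (mid), mid = 1.
From the singleton clause (west), west = 1.
From the singleton clause (hail), hail = 1.
But (hail') is also a unit clause — contradiction.
So fog must be the other value — set fog = 1.
From the singleton clause (east), east = 1.
But (east') is also a unit clause — contradiction.
Both values of fog lead to a conflict.
No assignment satisfies every clause.

Unsatisfiable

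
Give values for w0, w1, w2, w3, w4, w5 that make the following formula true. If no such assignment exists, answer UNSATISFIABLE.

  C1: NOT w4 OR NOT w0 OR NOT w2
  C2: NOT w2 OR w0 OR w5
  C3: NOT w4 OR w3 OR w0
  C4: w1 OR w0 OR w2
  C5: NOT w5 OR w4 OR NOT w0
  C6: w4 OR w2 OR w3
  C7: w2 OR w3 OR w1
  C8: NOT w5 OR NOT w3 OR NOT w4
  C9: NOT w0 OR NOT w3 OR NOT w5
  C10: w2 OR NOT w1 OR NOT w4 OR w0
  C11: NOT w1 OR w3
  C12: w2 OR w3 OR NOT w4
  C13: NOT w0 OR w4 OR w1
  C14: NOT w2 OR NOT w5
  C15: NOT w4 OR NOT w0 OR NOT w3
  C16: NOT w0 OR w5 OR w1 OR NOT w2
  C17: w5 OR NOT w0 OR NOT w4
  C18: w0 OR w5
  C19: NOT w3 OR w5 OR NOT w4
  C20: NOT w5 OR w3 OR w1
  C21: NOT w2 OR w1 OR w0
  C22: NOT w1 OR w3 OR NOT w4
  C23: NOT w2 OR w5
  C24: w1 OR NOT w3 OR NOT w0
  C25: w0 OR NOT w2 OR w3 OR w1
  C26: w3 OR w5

w0 ↦ true, w1 ↦ true, w2 ↦ false, w3 ↦ true, w4 ↦ false, w5 ↦ false

Suppose w1 = true.
The clause (w3) is unit, so w3 = true.
Suppose w5 = false.
The clause (w0) is unit, so w0 = true.
The clause (NOT w4) is unit, so w4 = false.
The clause (NOT w2) is unit, so w2 = false.
All clauses are satisfied.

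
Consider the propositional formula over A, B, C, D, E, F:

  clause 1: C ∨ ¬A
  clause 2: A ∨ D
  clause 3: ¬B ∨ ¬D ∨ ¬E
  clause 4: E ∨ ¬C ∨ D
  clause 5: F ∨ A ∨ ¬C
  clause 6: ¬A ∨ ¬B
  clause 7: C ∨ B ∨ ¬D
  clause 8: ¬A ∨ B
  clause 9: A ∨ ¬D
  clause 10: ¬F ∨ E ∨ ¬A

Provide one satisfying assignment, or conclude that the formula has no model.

Suppose C = True.
Suppose A = True.
(¬B) alone gives B = False.
Now (B) is unsatisfied and unit — conflict.
So A must be the other value — set A = False.
(D) alone gives D = True.
Now (¬D) is unsatisfied and unit — conflict.
Both values of A lead to a conflict.
So C must be the other value — set C = False.
(¬A) alone gives A = False.
(D) alone gives D = True.
Now (¬D) is unsatisfied and unit — conflict.
Both values of C lead to a conflict.

UNSATISFIABLE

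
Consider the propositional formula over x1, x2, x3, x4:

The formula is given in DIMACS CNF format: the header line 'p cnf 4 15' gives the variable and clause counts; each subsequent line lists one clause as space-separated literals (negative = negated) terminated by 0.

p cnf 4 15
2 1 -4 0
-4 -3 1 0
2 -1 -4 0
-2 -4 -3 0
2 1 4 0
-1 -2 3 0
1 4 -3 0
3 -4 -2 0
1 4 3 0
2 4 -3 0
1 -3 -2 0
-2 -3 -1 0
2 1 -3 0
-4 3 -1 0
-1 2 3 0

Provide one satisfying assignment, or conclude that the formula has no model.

UNSATISFIABLE

Case x2 = True:
Case x4 = False:
Case x1 = False:
From the singleton clause (¬x3), x3 = False.
That conflicts with the unit clause (x3).
Undo x1 and try x1 = True.
From the singleton clause (x3), x3 = True.
That conflicts with the unit clause (¬x3).
Either choice for x1 ends in contradiction.
Undo x4 and try x4 = True.
From the singleton clause (¬x3), x3 = False.
That conflicts with the unit clause (x3).
Either choice for x4 ends in contradiction.
Undo x2 and try x2 = False.
Case x1 = True:
From the singleton clause (¬x4), x4 = False.
From the singleton clause (¬x3), x3 = False.
That conflicts with the unit clause (x3).
Undo x1 and try x1 = False.
From the singleton clause (¬x4), x4 = False.
That conflicts with the unit clause (x4).
Either choice for x1 ends in contradiction.
Either choice for x2 ends in contradiction.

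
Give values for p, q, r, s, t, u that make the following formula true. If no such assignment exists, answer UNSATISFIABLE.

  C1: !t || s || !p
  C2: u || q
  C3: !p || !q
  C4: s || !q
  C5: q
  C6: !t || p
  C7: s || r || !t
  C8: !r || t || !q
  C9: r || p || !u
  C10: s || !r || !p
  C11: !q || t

UNSATISFIABLE

From the singleton clause (q), q = true.
From the singleton clause (!p), p = false.
From the singleton clause (s), s = true.
From the singleton clause (!t), t = false.
But (t) is also a unit clause — contradiction.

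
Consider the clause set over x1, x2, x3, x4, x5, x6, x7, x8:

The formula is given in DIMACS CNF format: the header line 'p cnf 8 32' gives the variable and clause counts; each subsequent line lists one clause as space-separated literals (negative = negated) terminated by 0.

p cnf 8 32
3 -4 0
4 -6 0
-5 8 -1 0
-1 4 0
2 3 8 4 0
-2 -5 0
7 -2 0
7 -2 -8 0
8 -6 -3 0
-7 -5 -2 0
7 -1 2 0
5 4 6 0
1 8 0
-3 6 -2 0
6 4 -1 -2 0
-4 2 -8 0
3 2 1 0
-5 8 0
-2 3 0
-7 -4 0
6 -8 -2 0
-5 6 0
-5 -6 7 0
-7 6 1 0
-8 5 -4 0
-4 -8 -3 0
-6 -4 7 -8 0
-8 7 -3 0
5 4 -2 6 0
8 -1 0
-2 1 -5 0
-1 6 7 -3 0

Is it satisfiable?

Unsatisfiable

Try x3 = True.
Try x4 = True.
The clause (¬x7) is unit, so x7 = False.
The clause (¬x2) is unit, so x2 = False.
The clause (¬x1) is unit, so x1 = False.
The clause (x8) is unit, so x8 = True.
But (¬x8) is also a unit clause — contradiction.
So x4 must be the other value — set x4 = False.
The clause (¬x6) is unit, so x6 = False.
The clause (¬x1) is unit, so x1 = False.
The clause (x5) is unit, so x5 = True.
But (¬x5) is also a unit clause — contradiction.
Both values of x4 lead to a conflict.
So x3 must be the other value — set x3 = False.
The clause (¬x4) is unit, so x4 = False.
The clause (¬x6) is unit, so x6 = False.
The clause (¬x1) is unit, so x1 = False.
The clause (x5) is unit, so x5 = True.
But (¬x5) is also a unit clause — contradiction.
Both values of x3 lead to a conflict.
No assignment satisfies every clause.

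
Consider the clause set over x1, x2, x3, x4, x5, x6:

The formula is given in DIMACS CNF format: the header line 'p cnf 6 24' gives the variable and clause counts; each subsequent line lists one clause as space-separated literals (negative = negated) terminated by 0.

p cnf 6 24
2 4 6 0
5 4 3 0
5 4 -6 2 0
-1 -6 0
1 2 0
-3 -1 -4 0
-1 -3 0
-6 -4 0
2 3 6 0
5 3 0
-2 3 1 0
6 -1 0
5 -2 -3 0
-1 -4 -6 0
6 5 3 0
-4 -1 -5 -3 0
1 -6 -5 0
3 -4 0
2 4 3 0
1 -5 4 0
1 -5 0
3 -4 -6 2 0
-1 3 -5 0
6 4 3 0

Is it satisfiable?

No, unsatisfiable

Branch on x1: set x1 = False.
The clause (x2) is unit, so x2 = True.
The clause (x3) is unit, so x3 = True.
The clause (x5) is unit, so x5 = True.
But (¬x5) is also a unit clause — contradiction.
Backtrack on x1: now try x1 = True.
The clause (¬x6) is unit, so x6 = False.
But (x6) is also a unit clause — contradiction.
Either choice for x1 ends in contradiction.
No assignment satisfies every clause.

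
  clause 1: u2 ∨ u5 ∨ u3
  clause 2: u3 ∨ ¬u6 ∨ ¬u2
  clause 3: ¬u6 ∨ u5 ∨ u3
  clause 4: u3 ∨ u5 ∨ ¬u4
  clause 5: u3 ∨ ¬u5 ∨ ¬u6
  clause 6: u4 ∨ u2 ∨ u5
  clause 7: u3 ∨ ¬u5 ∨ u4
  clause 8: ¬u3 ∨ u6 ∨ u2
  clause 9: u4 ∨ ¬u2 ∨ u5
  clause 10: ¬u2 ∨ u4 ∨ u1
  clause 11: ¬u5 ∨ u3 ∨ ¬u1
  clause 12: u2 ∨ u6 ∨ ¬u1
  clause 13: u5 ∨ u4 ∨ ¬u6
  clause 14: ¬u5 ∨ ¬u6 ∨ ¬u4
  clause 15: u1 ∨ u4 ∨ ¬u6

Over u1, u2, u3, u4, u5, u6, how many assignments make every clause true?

There are 2^6 = 64 truth assignments over (u1, u2, u3, u4, u5, u6).
Split on u6. With u6 = True, the clauses containing u6 are satisfied and ¬u6 drops from the rest; 6 of the 2^5 = 32 assignments to the other variables satisfy what remains.
With u6 = False, by the same count on the reduced clause set, 7 assignments work.
(One model: u1=F, u2=F, u3=F, u4=T, u5=T, u6=F.)
Total: 6 + 7 = 13.

13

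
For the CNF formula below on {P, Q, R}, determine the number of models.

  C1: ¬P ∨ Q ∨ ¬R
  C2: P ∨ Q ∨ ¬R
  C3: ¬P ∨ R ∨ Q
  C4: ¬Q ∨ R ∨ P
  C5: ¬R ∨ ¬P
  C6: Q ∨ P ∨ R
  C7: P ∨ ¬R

There are 2^3 = 8 truth assignments over (P, Q, R).
Check each against the 7 clauses (columns in the order P, Q, R):
  F F F  ✗ fails (Q ∨ P ∨ R)
  F F T  ✗ fails (P ∨ Q ∨ ¬R)
  F T F  ✗ fails (¬Q ∨ R ∨ P)
  F T T  ✗ fails (P ∨ ¬R)
  T F F  ✗ fails (¬P ∨ R ∨ Q)
  T F T  ✗ fails (¬P ∨ Q ∨ ¬R)
  T T F  ✓ satisfies all
  T T T  ✗ fails (¬R ∨ ¬P)
1 of the 8 rows is a model.

1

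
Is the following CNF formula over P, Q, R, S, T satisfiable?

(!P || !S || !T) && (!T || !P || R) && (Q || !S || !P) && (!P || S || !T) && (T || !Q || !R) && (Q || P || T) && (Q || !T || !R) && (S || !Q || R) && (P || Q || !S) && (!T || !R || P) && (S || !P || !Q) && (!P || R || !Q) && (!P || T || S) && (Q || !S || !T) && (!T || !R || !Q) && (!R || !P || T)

Satisfiable

Branch on P: set P = false.
Branch on Q: set Q = true.
Branch on T: set T = true.
(!R) alone gives R = false.
(S) alone gives S = true.
All clauses are satisfied.
A satisfying assignment: P ↦ false, Q ↦ true, R ↦ false, S ↦ true, T ↦ true.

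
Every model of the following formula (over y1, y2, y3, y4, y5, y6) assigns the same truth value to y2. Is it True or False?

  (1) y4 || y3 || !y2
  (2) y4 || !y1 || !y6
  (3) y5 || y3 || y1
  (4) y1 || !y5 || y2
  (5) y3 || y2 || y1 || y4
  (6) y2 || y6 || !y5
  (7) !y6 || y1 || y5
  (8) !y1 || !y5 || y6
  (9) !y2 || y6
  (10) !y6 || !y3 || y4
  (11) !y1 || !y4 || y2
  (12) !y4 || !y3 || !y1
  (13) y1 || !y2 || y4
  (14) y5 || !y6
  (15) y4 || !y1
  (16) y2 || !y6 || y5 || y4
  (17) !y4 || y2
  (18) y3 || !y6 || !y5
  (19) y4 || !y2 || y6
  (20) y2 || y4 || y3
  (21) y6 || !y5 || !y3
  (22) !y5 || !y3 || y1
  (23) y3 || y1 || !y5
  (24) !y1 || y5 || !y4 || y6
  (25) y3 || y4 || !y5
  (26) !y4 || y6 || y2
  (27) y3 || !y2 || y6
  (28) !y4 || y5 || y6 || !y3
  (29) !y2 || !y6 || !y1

False

Suppose y2 = true.
(y6) alone gives y6 = true.
(y5) alone gives y5 = true.
(y3) alone gives y3 = true.
(y4) alone gives y4 = true.
(!y1) alone gives y1 = false.
Now (y1) is unsatisfied and unit — conflict.
So every satisfying assignment has y2 = False.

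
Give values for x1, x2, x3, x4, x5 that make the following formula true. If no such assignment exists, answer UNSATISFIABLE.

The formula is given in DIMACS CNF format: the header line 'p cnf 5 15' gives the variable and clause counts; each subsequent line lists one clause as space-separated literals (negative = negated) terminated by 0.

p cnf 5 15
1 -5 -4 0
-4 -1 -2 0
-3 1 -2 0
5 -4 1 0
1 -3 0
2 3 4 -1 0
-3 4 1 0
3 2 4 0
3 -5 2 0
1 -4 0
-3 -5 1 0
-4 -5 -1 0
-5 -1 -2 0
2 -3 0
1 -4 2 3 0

Branch on x1: set x1 = True.
Branch on x4: set x4 = True.
From the singleton clause (¬x2), x2 = False.
From the singleton clause (¬x5), x5 = False.
From the singleton clause (¬x3), x3 = False.
Every clause now holds.

x1 ↦ True,  x2 ↦ False,  x3 ↦ False,  x4 ↦ True,  x5 ↦ False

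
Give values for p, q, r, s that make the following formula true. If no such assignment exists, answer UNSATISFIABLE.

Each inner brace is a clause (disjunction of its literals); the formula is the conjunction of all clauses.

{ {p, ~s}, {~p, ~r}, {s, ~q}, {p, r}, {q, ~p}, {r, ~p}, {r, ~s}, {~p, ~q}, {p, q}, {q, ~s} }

Suppose p = 1.
The clause (~r) is unit, so r = 0.
But (r) is also a unit clause — contradiction.
Undo p and try p = 0.
The clause (~s) is unit, so s = 0.
The clause (~q) is unit, so q = 0.
But (q) is also a unit clause — contradiction.
Both values of p lead to a conflict.

UNSATISFIABLE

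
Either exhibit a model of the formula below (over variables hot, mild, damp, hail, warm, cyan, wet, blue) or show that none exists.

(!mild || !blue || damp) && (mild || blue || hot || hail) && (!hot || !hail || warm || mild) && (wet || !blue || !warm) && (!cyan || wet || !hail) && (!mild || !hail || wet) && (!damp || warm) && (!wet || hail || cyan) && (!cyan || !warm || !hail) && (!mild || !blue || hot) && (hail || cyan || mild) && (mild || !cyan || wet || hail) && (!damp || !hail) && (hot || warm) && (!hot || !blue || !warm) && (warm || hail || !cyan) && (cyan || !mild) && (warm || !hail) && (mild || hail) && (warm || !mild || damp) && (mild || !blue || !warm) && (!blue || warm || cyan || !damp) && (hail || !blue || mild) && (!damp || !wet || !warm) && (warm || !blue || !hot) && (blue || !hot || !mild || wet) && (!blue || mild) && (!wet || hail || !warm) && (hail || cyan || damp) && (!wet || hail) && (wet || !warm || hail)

hot: true, mild: false, damp: false, hail: true, warm: true, cyan: false, wet: false, blue: false

Suppose damp = false.
Suppose mild = false.
The clause (hail) is unit, so hail = true.
The clause (warm) is unit, so warm = true.
The clause (!cyan) is unit, so cyan = false.
The clause (!blue) is unit, so blue = false.
Every clause is now satisfied; hot, wet are unconstrained.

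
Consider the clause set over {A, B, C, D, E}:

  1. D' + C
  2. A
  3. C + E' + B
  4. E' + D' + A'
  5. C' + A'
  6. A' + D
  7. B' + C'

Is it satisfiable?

No, unsatisfiable

From the singleton clause (A), A = 1.
From the singleton clause (C'), C = 0.
From the singleton clause (D'), D = 0.
But (D) is also a unit clause — contradiction.
No assignment satisfies every clause.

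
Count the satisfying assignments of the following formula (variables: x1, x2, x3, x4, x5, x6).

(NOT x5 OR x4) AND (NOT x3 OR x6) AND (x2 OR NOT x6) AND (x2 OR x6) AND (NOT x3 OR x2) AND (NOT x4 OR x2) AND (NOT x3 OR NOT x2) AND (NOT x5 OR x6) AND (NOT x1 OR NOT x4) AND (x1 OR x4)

5

There are 2^6 = 64 truth assignments over (x1, x2, x3, x4, x5, x6).
Split on x4. With x4 = true, the clauses containing x4 are satisfied and NOT x4 drops from the rest; 3 of the 2^5 = 32 assignments to the other variables satisfy what remains.
With x4 = false, by the same count on the reduced clause set, 2 assignments work.
Total: 3 + 2 = 5.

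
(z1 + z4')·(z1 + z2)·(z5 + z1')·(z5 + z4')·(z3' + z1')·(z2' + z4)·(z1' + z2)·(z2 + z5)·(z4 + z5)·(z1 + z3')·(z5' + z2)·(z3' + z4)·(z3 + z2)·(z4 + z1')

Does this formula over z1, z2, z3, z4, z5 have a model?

Branch on z1: set z1 = 1.
The clause (z5) is unit, so z5 = 1.
The clause (z3') is unit, so z3 = 0.
The clause (z2) is unit, so z2 = 1.
The clause (z4) is unit, so z4 = 1.
Every clause now holds.
A satisfying assignment: z1=1; z2=1; z3=0; z4=1; z5=1.

Yes, satisfiable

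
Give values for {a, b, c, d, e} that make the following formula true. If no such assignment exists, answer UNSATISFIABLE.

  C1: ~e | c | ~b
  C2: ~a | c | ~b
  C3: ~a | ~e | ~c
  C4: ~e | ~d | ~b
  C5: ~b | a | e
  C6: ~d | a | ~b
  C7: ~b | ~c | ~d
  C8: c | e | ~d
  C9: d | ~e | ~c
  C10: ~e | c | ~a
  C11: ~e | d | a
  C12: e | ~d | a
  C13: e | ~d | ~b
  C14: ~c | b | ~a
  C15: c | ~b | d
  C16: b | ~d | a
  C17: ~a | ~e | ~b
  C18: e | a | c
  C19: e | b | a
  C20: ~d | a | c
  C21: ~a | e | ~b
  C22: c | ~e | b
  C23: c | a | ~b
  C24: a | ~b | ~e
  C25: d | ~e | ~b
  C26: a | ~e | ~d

a: 1, b: 0, c: 0, d: 0, e: 0

Branch on e: set e = 0.
Branch on b: set b = 0.
Unit clause (a) forces a = 1.
Unit clause (~c) forces c = 0.
Unit clause (~d) forces d = 0.
Every clause now holds.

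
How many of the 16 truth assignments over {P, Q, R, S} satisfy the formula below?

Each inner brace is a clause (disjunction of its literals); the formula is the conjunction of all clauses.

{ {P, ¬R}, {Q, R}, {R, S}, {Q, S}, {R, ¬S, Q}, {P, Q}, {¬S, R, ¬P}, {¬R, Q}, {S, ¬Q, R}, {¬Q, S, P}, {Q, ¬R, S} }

There are 2^4 = 16 truth assignments over (P, Q, R, S).
Split on R. With R = True, the clauses containing R are satisfied and ¬R drops from the rest; 2 of the 2^3 = 8 assignments to the other variables satisfy what remains.
With R = False, by the same count on the reduced clause set, 1 assignment works.
Total: 2 + 1 = 3.

3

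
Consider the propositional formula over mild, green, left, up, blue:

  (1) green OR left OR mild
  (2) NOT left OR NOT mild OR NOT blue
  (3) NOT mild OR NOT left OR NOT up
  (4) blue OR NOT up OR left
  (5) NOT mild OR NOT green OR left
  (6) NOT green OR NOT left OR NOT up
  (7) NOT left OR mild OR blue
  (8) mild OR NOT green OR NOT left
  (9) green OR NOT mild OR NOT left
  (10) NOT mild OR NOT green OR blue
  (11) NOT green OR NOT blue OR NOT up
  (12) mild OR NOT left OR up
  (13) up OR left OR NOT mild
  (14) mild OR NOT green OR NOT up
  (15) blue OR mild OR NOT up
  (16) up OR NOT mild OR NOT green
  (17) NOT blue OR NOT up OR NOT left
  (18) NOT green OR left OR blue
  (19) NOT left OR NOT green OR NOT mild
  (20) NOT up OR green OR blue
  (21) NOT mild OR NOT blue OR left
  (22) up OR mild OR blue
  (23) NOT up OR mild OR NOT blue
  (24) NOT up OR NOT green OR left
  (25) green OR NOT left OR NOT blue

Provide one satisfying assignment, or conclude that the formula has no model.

mild ↦ false; green ↦ true; left ↦ false; up ↦ false; blue ↦ true

Suppose green = true.
Suppose mild = false.
From the singleton clause (NOT left), left = false.
From the singleton clause (NOT up), up = false.
From the singleton clause (blue), blue = true.
All clauses are satisfied.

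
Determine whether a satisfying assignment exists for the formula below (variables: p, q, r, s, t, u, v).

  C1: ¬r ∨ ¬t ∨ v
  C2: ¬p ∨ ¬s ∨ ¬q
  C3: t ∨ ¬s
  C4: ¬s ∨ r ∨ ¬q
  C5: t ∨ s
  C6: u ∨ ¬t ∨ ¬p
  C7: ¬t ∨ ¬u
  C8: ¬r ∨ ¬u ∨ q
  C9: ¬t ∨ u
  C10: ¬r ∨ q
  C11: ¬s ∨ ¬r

Suppose t = True.
Unit clause (¬u) forces u = False.
That conflicts with the unit clause (u).
So t must be the other value — set t = False.
Unit clause (¬s) forces s = False.
That conflicts with the unit clause (s).
Both values of t lead to a conflict.
No assignment satisfies every clause.

No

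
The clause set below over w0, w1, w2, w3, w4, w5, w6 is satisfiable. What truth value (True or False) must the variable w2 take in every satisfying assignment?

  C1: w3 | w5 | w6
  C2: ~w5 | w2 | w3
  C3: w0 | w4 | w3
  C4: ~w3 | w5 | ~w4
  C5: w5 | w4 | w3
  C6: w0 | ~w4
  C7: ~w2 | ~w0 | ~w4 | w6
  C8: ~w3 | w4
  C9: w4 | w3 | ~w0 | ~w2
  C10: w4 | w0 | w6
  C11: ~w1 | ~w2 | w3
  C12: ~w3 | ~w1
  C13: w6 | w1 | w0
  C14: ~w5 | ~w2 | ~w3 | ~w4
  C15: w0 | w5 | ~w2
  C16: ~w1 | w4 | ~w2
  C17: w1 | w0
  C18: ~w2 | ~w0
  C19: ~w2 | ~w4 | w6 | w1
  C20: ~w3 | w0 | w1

Suppose w2 = 1.
Unit clause (~w0) forces w0 = 0.
Unit clause (~w4) forces w4 = 0.
Unit clause (w3) forces w3 = 1.
Now (~w3) is unsatisfied and unit — conflict.
So every satisfying assignment has w2 = False.

False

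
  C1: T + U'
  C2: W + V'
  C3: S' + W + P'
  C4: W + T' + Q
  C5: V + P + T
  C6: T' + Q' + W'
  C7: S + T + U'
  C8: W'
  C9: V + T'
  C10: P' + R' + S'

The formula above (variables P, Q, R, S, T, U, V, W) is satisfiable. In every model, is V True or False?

False

Suppose V = 1.
(W) alone gives W = 1.
But (W') is also a unit clause — contradiction.
So every satisfying assignment has V = False.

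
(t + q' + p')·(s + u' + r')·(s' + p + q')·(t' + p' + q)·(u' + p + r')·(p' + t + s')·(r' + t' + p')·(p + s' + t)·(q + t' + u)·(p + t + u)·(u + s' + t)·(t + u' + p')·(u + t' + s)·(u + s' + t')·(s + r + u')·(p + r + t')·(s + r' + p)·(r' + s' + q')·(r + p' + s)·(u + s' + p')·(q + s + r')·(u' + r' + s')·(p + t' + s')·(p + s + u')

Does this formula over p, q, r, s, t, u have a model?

Case t = 1:
Case p = 1:
(q) alone gives q = 1.
(r') alone gives r = 0.
(s) alone gives s = 1.
(u) alone gives u = 1.
Every clause now holds.
A satisfying assignment: p: 1,  q: 1,  r: 0,  s: 1,  t: 1,  u: 1.

Yes, satisfiable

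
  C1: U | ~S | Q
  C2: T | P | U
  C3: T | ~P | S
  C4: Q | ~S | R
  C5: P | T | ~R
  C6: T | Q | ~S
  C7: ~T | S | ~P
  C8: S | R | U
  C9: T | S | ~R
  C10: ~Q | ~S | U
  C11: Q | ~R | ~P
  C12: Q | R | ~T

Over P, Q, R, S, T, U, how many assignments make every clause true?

There are 2^6 = 64 truth assignments over (P, Q, R, S, T, U).
Split on S. With S = 1, the clauses containing S are satisfied and ~S drops from the rest; 8 of the 2^5 = 32 assignments to the other variables satisfy what remains.
With S = 0, by the same count on the reduced clause set, 7 assignments work.
(One model: P=F, Q=F, R=F, S=F, T=F, U=T.)
Total: 8 + 7 = 15.

15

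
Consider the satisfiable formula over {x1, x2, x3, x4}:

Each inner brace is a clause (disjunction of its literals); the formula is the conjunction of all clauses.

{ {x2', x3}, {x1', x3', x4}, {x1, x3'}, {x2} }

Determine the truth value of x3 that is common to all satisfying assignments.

True

Suppose x3 = 0.
(x2') alone gives x2 = 0.
But (x2) is also a unit clause — contradiction.
So every satisfying assignment has x3 = True.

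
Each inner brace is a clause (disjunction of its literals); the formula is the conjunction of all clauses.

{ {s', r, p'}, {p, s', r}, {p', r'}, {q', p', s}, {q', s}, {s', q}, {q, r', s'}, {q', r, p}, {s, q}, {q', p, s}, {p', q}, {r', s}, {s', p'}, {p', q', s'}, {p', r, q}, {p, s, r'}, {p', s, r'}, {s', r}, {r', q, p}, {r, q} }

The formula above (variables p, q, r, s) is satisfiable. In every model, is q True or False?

Suppose q = 0.
Unit clause (s') forces s = 0.
Now (s) is unsatisfied and unit — conflict.
So every satisfying assignment has q = True.

True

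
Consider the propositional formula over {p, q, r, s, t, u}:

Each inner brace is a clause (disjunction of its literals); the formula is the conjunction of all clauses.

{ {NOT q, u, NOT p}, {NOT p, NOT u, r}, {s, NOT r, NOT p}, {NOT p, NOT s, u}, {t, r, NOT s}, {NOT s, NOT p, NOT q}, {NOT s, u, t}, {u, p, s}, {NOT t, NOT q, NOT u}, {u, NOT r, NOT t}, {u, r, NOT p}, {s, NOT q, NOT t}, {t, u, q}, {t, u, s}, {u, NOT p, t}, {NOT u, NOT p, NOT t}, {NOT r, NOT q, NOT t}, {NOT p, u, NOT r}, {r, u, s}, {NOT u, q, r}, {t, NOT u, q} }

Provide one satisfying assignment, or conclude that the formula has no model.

Suppose q = true.
Suppose u = false.
The clause (NOT p) is unit, so p = false.
The clause (s) is unit, so s = true.
The clause (t) is unit, so t = true.
The clause (NOT r) is unit, so r = false.
All clauses are satisfied.

p ↦ false; q ↦ true; r ↦ false; s ↦ true; t ↦ true; u ↦ false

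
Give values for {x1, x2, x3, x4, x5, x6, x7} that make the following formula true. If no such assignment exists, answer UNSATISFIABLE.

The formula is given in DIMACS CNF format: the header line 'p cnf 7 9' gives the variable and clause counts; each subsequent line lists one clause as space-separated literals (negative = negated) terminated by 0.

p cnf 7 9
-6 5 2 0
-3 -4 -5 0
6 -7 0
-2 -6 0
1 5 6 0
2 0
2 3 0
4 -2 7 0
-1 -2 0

x1 ↦ False; x2 ↦ True; x3 ↦ False; x4 ↦ True; x5 ↦ True; x6 ↦ False; x7 ↦ False

Unit clause (x2) forces x2 = True.
Unit clause (¬x6) forces x6 = False.
Unit clause (¬x7) forces x7 = False.
Unit clause (x4) forces x4 = True.
Unit clause (¬x1) forces x1 = False.
Unit clause (x5) forces x5 = True.
Unit clause (¬x3) forces x3 = False.
This assignment satisfies each clause.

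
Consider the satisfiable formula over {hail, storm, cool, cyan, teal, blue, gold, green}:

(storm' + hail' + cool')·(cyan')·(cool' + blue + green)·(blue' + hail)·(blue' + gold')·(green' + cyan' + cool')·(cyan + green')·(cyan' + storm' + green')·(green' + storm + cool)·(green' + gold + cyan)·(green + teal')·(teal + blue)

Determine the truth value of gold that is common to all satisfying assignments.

Suppose gold = 1.
The clause (cyan') is unit, so cyan = 0.
The clause (blue') is unit, so blue = 0.
The clause (green') is unit, so green = 0.
The clause (cool') is unit, so cool = 0.
The clause (teal') is unit, so teal = 0.
Now (teal) is unsatisfied and unit — conflict.
So every satisfying assignment has gold = False.

False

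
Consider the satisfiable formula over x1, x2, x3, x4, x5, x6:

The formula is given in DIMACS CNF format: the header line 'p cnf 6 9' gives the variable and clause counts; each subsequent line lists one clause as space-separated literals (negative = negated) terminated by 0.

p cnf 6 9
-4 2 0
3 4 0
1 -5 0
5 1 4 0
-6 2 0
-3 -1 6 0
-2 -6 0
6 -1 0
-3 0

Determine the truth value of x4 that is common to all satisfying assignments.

True

Suppose x4 = False.
(x3) alone gives x3 = True.
That conflicts with the unit clause (¬x3).
So every satisfying assignment has x4 = True.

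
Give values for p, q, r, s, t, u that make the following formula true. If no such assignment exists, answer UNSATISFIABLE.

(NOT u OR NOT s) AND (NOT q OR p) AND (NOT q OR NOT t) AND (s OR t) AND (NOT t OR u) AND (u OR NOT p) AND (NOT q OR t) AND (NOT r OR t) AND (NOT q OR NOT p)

Suppose u = true.
From the singleton clause (NOT s), s = false.
From the singleton clause (t), t = true.
From the singleton clause (NOT q), q = false.
Every clause is now satisfied; p, r are unconstrained.

p ↦ false; q ↦ false; r ↦ true; s ↦ false; t ↦ true; u ↦ true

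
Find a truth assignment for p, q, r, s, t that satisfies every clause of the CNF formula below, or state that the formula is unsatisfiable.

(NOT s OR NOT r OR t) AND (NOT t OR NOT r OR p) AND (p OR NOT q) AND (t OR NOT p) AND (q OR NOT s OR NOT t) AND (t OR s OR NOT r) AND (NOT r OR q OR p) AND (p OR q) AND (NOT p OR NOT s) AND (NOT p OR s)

UNSATISFIABLE

Suppose p = true.
Unit clause (t) forces t = true.
Unit clause (NOT s) forces s = false.
But (s) is also a unit clause — contradiction.
That branch fails; take p = false instead.
Unit clause (NOT q) forces q = false.
But (q) is also a unit clause — contradiction.
Neither p = true nor p = false works.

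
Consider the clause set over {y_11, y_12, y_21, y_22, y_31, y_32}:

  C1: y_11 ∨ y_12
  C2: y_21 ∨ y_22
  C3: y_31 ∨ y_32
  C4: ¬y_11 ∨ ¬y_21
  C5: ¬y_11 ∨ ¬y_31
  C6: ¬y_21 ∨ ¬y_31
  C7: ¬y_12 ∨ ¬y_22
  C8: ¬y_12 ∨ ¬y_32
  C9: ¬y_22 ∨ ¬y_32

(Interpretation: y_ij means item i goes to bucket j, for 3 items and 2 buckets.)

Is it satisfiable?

Case y_11 = True:
Unit clause (¬y_21) forces y_21 = False.
Unit clause (y_22) forces y_22 = True.
Unit clause (¬y_31) forces y_31 = False.
Unit clause (y_32) forces y_32 = True.
But (¬y_32) is also a unit clause — contradiction.
That branch fails; take y_11 = False instead.
Unit clause (y_12) forces y_12 = True.
Unit clause (¬y_22) forces y_22 = False.
Unit clause (y_21) forces y_21 = True.
Unit clause (¬y_31) forces y_31 = False.
Unit clause (y_32) forces y_32 = True.
But (¬y_32) is also a unit clause — contradiction.
Either choice for y_11 ends in contradiction.
No assignment satisfies every clause.

No, unsatisfiable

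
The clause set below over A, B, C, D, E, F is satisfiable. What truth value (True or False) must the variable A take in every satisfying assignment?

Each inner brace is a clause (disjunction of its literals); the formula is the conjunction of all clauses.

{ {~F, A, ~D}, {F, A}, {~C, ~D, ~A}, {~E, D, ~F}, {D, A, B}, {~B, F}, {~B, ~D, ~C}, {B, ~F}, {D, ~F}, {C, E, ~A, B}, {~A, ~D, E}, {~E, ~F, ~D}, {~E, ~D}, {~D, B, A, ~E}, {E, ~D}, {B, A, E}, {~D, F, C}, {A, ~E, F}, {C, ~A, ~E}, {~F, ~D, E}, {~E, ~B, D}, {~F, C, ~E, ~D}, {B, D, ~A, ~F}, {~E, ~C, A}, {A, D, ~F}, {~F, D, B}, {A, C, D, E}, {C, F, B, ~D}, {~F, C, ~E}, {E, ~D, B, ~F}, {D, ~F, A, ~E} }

True

Suppose A = 0.
Unit clause (F) forces F = 1.
Unit clause (~D) forces D = 0.
But (D) is also a unit clause — contradiction.
So every satisfying assignment has A = True.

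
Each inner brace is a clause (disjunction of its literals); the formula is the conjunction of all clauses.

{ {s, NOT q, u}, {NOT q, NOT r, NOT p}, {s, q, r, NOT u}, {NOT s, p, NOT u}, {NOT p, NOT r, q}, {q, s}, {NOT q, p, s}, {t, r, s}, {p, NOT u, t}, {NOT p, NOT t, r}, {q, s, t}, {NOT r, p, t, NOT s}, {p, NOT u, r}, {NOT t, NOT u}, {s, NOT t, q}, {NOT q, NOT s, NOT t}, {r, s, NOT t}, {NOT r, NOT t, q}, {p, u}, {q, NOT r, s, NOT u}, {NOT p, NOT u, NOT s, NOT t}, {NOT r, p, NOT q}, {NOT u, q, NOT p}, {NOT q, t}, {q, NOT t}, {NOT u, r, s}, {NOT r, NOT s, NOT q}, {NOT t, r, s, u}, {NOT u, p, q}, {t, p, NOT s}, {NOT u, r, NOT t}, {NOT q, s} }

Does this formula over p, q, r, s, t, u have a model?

Branch on q: set q = false.
(s) alone gives s = true.
(NOT t) alone gives t = false.
(p) alone gives p = true.
(NOT r) alone gives r = false.
(NOT u) alone gives u = false.
This assignment satisfies each clause.
A satisfying assignment: p=true,  q=false,  r=false,  s=true,  t=false,  u=false.

Yes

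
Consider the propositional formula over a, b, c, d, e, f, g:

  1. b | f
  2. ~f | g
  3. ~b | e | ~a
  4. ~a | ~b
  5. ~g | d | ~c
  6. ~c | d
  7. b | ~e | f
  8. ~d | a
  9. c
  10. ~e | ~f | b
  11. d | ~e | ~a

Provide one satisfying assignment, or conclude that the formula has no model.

a=1, b=0, c=1, d=1, e=0, f=1, g=1

From the singleton clause (c), c = 1.
From the singleton clause (d), d = 1.
From the singleton clause (a), a = 1.
From the singleton clause (~b), b = 0.
From the singleton clause (f), f = 1.
From the singleton clause (g), g = 1.
From the singleton clause (~e), e = 0.
This assignment satisfies each clause.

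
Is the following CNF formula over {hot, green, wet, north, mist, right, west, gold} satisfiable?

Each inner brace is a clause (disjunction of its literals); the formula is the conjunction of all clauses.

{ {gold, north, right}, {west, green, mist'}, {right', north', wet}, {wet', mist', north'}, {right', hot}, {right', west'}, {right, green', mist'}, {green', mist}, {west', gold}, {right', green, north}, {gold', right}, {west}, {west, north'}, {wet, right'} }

(west) alone gives west = 1.
(right') alone gives right = 0.
(gold) alone gives gold = 1.
That conflicts with the unit clause (gold').
No assignment satisfies every clause.

No, unsatisfiable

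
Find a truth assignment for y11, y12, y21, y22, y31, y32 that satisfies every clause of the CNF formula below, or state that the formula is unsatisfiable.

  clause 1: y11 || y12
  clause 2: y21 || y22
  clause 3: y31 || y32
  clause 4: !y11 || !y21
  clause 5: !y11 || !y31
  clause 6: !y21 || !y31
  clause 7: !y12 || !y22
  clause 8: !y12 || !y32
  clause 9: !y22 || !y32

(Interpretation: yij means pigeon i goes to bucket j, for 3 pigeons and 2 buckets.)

UNSATISFIABLE

Suppose y11 = true.
The clause (!y21) is unit, so y21 = false.
The clause (y22) is unit, so y22 = true.
The clause (!y31) is unit, so y31 = false.
The clause (y32) is unit, so y32 = true.
Now (!y32) is unsatisfied and unit — conflict.
That branch fails; take y11 = false instead.
The clause (y12) is unit, so y12 = true.
The clause (!y22) is unit, so y22 = false.
The clause (y21) is unit, so y21 = true.
The clause (!y31) is unit, so y31 = false.
The clause (y32) is unit, so y32 = true.
Now (!y32) is unsatisfied and unit — conflict.
Both values of y11 lead to a conflict.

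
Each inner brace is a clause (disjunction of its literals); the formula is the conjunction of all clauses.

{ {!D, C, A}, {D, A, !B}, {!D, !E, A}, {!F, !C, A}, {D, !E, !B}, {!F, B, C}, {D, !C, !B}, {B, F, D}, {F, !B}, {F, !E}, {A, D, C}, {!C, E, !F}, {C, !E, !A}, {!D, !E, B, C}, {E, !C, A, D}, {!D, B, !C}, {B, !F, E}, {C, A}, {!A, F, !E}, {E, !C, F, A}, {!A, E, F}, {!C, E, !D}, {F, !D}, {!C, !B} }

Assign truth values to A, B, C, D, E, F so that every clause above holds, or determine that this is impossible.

A ↦ true; B ↦ true; C ↦ false; D ↦ true; E ↦ false; F ↦ true

Suppose F = true.
Suppose C = false.
Unit clause (B) forces B = true.
Unit clause (A) forces A = true.
Unit clause (!E) forces E = false.
Every clause is now satisfied; D is unconstrained.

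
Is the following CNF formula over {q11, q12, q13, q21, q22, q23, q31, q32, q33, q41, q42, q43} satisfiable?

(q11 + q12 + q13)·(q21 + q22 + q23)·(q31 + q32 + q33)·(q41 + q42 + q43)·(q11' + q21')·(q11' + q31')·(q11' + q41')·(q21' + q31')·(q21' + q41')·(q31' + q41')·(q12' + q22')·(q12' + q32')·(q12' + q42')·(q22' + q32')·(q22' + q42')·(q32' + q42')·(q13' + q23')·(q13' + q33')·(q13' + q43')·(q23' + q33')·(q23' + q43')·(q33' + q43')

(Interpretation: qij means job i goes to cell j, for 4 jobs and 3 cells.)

Case q11 = 0:
Case q12 = 1:
The clause (q22') is unit, so q22 = 0.
The clause (q32') is unit, so q32 = 0.
The clause (q42') is unit, so q42 = 0.
Case q21 = 1:
The clause (q31') is unit, so q31 = 0.
The clause (q33) is unit, so q33 = 1.
The clause (q41') is unit, so q41 = 0.
The clause (q43) is unit, so q43 = 1.
That conflicts with the unit clause (q43').
Backtrack on q21: now try q21 = 0.
The clause (q23) is unit, so q23 = 1.
The clause (q13') is unit, so q13 = 0.
The clause (q33') is unit, so q33 = 0.
The clause (q31) is unit, so q31 = 1.
The clause (q41') is unit, so q41 = 0.
The clause (q43) is unit, so q43 = 1.
That conflicts with the unit clause (q43').
Neither q21 = 1 nor q21 = 0 works.
Backtrack on q12: now try q12 = 0.
The clause (q13) is unit, so q13 = 1.
The clause (q23') is unit, so q23 = 0.
The clause (q33') is unit, so q33 = 0.
The clause (q43') is unit, so q43 = 0.
Case q21 = 1:
The clause (q31') is unit, so q31 = 0.
The clause (q32) is unit, so q32 = 1.
The clause (q41') is unit, so q41 = 0.
The clause (q42) is unit, so q42 = 1.
That conflicts with the unit clause (q42').
Backtrack on q21: now try q21 = 0.
The clause (q22) is unit, so q22 = 1.
The clause (q32') is unit, so q32 = 0.
The clause (q31) is unit, so q31 = 1.
The clause (q41') is unit, so q41 = 0.
The clause (q42) is unit, so q42 = 1.
That conflicts with the unit clause (q42').
Neither q21 = 1 nor q21 = 0 works.
Neither q12 = 1 nor q12 = 0 works.
Backtrack on q11: now try q11 = 1.
The clause (q21') is unit, so q21 = 0.
The clause (q31') is unit, so q31 = 0.
The clause (q41') is unit, so q41 = 0.
Case q22 = 1:
The clause (q12') is unit, so q12 = 0.
The clause (q32') is unit, so q32 = 0.
The clause (q33) is unit, so q33 = 1.
The clause (q42') is unit, so q42 = 0.
The clause (q43) is unit, so q43 = 1.
That conflicts with the unit clause (q43').
Backtrack on q22: now try q22 = 0.
The clause (q23) is unit, so q23 = 1.
The clause (q13') is unit, so q13 = 0.
The clause (q33') is unit, so q33 = 0.
The clause (q32) is unit, so q32 = 1.
The clause (q12') is unit, so q12 = 0.
The clause (q42') is unit, so q42 = 0.
The clause (q43) is unit, so q43 = 1.
That conflicts with the unit clause (q43').
Neither q22 = 1 nor q22 = 0 works.
Neither q11 = 1 nor q11 = 0 works.
No assignment satisfies every clause.

No, unsatisfiable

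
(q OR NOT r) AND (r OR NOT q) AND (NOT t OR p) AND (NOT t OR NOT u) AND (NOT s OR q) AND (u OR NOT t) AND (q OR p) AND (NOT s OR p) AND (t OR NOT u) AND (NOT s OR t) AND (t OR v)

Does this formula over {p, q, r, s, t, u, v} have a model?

Yes, satisfiable

Case q = false:
From the singleton clause (NOT r), r = false.
From the singleton clause (NOT s), s = false.
From the singleton clause (p), p = true.
Case t = false:
From the singleton clause (NOT u), u = false.
From the singleton clause (v), v = true.
Every clause now holds.
A satisfying assignment: p=true, q=false, r=false, s=false, t=false, u=false, v=true.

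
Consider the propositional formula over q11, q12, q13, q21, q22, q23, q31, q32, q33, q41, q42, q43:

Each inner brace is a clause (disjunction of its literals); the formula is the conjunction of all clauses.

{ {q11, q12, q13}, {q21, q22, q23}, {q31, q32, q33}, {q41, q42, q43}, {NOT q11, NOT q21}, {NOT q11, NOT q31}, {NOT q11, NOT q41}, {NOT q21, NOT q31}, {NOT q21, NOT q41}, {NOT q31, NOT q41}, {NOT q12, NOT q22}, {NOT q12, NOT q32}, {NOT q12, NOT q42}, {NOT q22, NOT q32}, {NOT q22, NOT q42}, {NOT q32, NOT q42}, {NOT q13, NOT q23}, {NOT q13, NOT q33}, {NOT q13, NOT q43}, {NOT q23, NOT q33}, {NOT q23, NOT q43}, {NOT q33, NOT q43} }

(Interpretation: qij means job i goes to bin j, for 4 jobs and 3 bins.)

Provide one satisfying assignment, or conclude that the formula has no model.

Suppose q11 = false.
Suppose q12 = true.
The clause (NOT q22) is unit, so q22 = false.
The clause (NOT q32) is unit, so q32 = false.
The clause (NOT q42) is unit, so q42 = false.
Suppose q21 = true.
The clause (NOT q31) is unit, so q31 = false.
The clause (q33) is unit, so q33 = true.
The clause (NOT q41) is unit, so q41 = false.
The clause (q43) is unit, so q43 = true.
Now (NOT q43) is unsatisfied and unit — conflict.
That branch fails; take q21 = false instead.
The clause (q23) is unit, so q23 = true.
The clause (NOT q13) is unit, so q13 = false.
The clause (NOT q33) is unit, so q33 = false.
The clause (q31) is unit, so q31 = true.
The clause (NOT q41) is unit, so q41 = false.
The clause (q43) is unit, so q43 = true.
Now (NOT q43) is unsatisfied and unit — conflict.
Either choice for q21 ends in contradiction.
That branch fails; take q12 = false instead.
The clause (q13) is unit, so q13 = true.
The clause (NOT q23) is unit, so q23 = false.
The clause (NOT q33) is unit, so q33 = false.
The clause (NOT q43) is unit, so q43 = false.
Suppose q21 = true.
The clause (NOT q31) is unit, so q31 = false.
The clause (q32) is unit, so q32 = true.
The clause (NOT q41) is unit, so q41 = false.
The clause (q42) is unit, so q42 = true.
Now (NOT q42) is unsatisfied and unit — conflict.
That branch fails; take q21 = false instead.
The clause (q22) is unit, so q22 = true.
The clause (NOT q32) is unit, so q32 = false.
The clause (q31) is unit, so q31 = true.
The clause (NOT q41) is unit, so q41 = false.
The clause (q42) is unit, so q42 = true.
Now (NOT q42) is unsatisfied and unit — conflict.
Either choice for q21 ends in contradiction.
Either choice for q12 ends in contradiction.
That branch fails; take q11 = true instead.
The clause (NOT q21) is unit, so q21 = false.
The clause (NOT q31) is unit, so q31 = false.
The clause (NOT q41) is unit, so q41 = false.
Suppose q22 = true.
The clause (NOT q12) is unit, so q12 = false.
The clause (NOT q32) is unit, so q32 = false.
The clause (q33) is unit, so q33 = true.
The clause (NOT q42) is unit, so q42 = false.
The clause (q43) is unit, so q43 = true.
Now (NOT q43) is unsatisfied and unit — conflict.
That branch fails; take q22 = false instead.
The clause (q23) is unit, so q23 = true.
The clause (NOT q13) is unit, so q13 = false.
The clause (NOT q33) is unit, so q33 = false.
The clause (q32) is unit, so q32 = true.
The clause (NOT q12) is unit, so q12 = false.
The clause (NOT q42) is unit, so q42 = false.
The clause (q43) is unit, so q43 = true.
Now (NOT q43) is unsatisfied and unit — conflict.
Either choice for q22 ends in contradiction.
Either choice for q11 ends in contradiction.

UNSATISFIABLE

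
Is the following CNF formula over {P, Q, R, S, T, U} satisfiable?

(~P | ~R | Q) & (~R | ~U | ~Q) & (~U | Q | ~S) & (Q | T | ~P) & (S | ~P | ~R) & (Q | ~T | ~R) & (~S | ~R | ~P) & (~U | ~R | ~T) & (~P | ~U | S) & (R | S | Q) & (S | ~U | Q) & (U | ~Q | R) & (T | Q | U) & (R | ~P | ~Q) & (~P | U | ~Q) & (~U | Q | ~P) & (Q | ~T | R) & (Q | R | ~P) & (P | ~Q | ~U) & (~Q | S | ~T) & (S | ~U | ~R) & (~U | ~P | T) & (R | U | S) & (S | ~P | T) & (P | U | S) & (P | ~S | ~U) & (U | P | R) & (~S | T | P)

Yes, satisfiable

Try P = 0.
Try Q = 1.
From the singleton clause (~U), U = 0.
From the singleton clause (R), R = 1.
From the singleton clause (S), S = 1.
From the singleton clause (T), T = 1.
All clauses are satisfied.
A satisfying assignment: P: 0,  Q: 1,  R: 1,  S: 1,  T: 1,  U: 0.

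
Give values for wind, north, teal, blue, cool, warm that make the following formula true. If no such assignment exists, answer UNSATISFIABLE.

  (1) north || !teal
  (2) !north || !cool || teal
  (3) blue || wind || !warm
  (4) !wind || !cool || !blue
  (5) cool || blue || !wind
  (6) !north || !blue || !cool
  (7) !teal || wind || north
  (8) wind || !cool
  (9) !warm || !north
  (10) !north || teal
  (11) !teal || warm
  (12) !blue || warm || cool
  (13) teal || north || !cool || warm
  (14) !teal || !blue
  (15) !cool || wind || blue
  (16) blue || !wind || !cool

Case north = false:
(!teal) alone gives teal = false.
Case wind = true:
Case cool = false:
(blue) alone gives blue = true.
(warm) alone gives warm = true.
All clauses are satisfied.

wind ↦ true; north ↦ false; teal ↦ false; blue ↦ true; cool ↦ false; warm ↦ true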